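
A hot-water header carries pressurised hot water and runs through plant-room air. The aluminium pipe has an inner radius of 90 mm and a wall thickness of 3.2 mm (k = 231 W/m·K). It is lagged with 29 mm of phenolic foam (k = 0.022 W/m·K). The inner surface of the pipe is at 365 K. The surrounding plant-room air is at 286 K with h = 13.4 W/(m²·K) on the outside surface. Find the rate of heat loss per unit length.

q′ ≈ 38.4 W/m

Cylindrical conduction, so R = ln(r₂/r₁)/(2πkL) per layer, in series:
R_aluminium pipe wall = ln(93.2/90)/(2π×231×1) = 2.407×10^-5 K/W
R_phenolic foam = ln(122.2/93.2)/(2π×0.022×1) = 1.96 K/W
R_outer film = 1/(h_o·2πr_oL) = 1/(13.4×2π×0.1222×1) = 0.0972 K/W
R_total = 2.057 K/W
Q = ΔT/R_total = 79/2.057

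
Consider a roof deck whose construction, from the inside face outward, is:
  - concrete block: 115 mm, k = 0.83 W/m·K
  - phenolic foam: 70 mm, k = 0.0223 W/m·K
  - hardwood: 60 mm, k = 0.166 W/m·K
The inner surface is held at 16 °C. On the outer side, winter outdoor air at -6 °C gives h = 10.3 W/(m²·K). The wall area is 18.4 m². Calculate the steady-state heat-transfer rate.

Q ≈ 108 W

Using the resistance-network approach (series):
R_concrete block = L/(kA) = 0.115/(0.83×18.4) = 0.00753 K/W
R_phenolic foam = L/(kA) = 0.07/(0.0223×18.4) = 0.1706 K/W
R_hardwood = L/(kA) = 0.06/(0.166×18.4) = 0.01964 K/W
R_outer film = 1/(h_o·A) = 1/(10.3×18.4) = 0.005276 K/W
R_total = 0.203 K/W
Q = ΔT / R_total = 22 / 0.203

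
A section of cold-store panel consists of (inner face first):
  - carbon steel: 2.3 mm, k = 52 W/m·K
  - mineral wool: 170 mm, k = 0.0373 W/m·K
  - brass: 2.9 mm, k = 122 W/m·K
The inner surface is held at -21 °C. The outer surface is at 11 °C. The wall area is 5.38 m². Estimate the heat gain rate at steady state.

Treating each layer as a thermal resistance in series:
R_carbon steel = L/(kA) = 0.0023/(52×5.38) = 8.221×10^-6 K/W
R_mineral wool = L/(kA) = 0.17/(0.0373×5.38) = 0.8471 K/W
R_brass = L/(kA) = 0.0029/(122×5.38) = 4.418×10^-6 K/W
R_total = 0.8472 K/W
Q = ΔT / R_total = 32 / 0.8472

Q ≈ 37.8 W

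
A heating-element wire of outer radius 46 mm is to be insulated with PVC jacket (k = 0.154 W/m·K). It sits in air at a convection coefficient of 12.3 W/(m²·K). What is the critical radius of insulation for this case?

r_cr ≈ 12.5 mm

For a cylinder r_cr = k/h = 0.154/12.3
r_cr = 12.5 mm; since the bare radius (46 mm) is above r_cr, any added insulation will reduce heat loss.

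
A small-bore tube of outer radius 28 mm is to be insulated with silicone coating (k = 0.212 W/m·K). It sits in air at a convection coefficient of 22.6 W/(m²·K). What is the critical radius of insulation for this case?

For a cylinder r_cr = k/h = 0.212/22.6
r_cr = 9.38 mm; since the bare radius (28 mm) is above r_cr, any added insulation will reduce heat loss.

r_cr ≈ 9.38 mm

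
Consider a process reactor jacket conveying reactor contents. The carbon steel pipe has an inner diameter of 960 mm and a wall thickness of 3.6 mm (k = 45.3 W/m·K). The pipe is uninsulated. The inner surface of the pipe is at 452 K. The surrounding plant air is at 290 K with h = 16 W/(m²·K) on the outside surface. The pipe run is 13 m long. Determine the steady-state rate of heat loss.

Q ≈ 102000 W

Radial resistances (cylindrical: R_cond = ln(r_o/r_i)/(2πkL), R_conv = 1/(h·2πrL)):
R_carbon steel pipe wall = ln(483.6/480)/(2π×45.3×13) = 2.019×10^-6 K/W
R_outer film = 1/(h_o·2πr_oL) = 1/(16×2π×0.4836×13) = 0.001582 K/W
R_total = 0.001584 K/W
Q = ΔT/R_total = 162/0.001584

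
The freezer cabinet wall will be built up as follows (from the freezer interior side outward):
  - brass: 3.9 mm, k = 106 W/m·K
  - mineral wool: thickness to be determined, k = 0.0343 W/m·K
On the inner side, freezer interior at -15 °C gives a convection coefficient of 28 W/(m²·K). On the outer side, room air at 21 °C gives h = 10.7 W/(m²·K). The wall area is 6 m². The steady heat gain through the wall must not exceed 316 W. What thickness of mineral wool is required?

Treating each layer as a thermal resistance in series:
R_inner film = 1/(h_i·A) = 1/(28×6) = 0.005952 K/W
R_brass = L/(kA) = 0.0039/(106×6) = 6.132×10^-6 K/W
R_outer film = 1/(h_o·A) = 1/(10.7×6) = 0.01558 K/W
Sum of the known resistances R_other = 0.02153 K/W
Required total resistance R_tot = ΔT/Q_allow = 36/316 = 0.1139 K/W
R_mineral wool = R_tot − R_other = 0.09239 K/W
L = R·k·A = 0.09239×0.0343×6

L ≈ 19 mm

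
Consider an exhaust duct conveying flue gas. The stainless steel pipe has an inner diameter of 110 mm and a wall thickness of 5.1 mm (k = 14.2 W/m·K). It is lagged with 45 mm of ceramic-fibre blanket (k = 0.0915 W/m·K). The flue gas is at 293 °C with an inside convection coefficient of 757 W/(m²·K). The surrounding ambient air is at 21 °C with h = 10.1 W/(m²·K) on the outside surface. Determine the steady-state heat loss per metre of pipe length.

q′ ≈ 241 W/m

Per-layer cylindrical resistances, series-summed:
R_inner film = 1/(h_i·2πr₁L) = 1/(757×2π×0.055×1) = 0.003823 K/W
R_stainless steel pipe wall = ln(60.1/55)/(2π×14.2×1) = 9.939×10^-4 K/W
R_ceramic-fibre blanket = ln(105.1/60.1)/(2π×0.0915×1) = 0.9722 K/W
R_outer film = 1/(h_o·2πr_oL) = 1/(10.1×2π×0.1051×1) = 0.1499 K/W
R_total = 1.127 K/W
Q = ΔT/R_total = 272/1.127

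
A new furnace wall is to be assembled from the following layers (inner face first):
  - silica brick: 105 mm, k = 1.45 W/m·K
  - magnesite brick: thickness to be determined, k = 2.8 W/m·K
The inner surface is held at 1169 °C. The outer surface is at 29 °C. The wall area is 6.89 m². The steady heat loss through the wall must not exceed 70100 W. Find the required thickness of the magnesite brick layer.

L ≈ 111 mm

Using the resistance-network approach (series):
R_silica brick = L/(kA) = 0.105/(1.45×6.89) = 0.01051 K/W
Sum of the known resistances R_other = 0.01051 K/W
Required total resistance R_tot = ΔT/Q_allow = 1140/70100 = 0.01626 K/W
R_magnesite brick = R_tot − R_other = 0.005752 K/W
L = R·k·A = 0.005752×2.8×6.89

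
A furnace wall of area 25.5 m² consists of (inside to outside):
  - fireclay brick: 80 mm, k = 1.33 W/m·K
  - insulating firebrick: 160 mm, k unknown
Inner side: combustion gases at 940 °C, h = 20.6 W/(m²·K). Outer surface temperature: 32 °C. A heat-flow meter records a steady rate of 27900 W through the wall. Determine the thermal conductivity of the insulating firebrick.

k ≈ 0.222 W/(m·K)

Series thermal resistances:
R_inner film = 1/(h_i·A) = 1/(20.6×25.5) = 0.001904 K/W
R_fireclay brick = L/(kA) = 0.08/(1.33×25.5) = 0.002359 K/W
Sum of known resistances R_other = 0.004263 K/W
Total R = ΔT/Q = 908/27900 = 0.03254 K/W
R_insulating firebrick = R_total − R_other = 0.02828 K/W
k = L/(R·A) = 0.16/(0.02828×25.5)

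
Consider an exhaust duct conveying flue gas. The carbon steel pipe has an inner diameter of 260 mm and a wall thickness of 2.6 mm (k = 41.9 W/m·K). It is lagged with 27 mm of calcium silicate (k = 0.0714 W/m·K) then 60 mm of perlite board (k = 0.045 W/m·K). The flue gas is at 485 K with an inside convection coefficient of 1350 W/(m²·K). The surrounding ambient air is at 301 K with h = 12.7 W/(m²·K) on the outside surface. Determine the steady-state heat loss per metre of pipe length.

Cylindrical conduction, so R = ln(r₂/r₁)/(2πkL) per layer, in series:
R_inner film = 1/(h_i·2πr₁L) = 1/(1350×2π×0.13×1) = 9.069×10^-4 K/W
R_carbon steel pipe wall = ln(132.6/130)/(2π×41.9×1) = 7.522×10^-5 K/W
R_calcium silicate = ln(159.6/132.6)/(2π×0.0714×1) = 0.4131 K/W
R_perlite board = ln(219.6/159.6)/(2π×0.045×1) = 1.129 K/W
R_outer film = 1/(h_o·2πr_oL) = 1/(12.7×2π×0.2196×1) = 0.05707 K/W
R_total = 1.6 K/W
Q = ΔT/R_total = 184/1.6

q′ ≈ 115 W/m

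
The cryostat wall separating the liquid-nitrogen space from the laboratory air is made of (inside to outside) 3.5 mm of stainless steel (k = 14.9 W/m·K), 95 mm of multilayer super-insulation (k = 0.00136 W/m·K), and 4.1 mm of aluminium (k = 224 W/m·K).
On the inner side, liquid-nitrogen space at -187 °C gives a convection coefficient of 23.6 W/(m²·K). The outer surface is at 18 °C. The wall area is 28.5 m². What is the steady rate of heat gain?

Q ≈ 83.6 W

Using the resistance-network approach (series):
R_inner film = 1/(h_i·A) = 1/(23.6×28.5) = 0.001487 K/W
R_stainless steel = L/(kA) = 0.0035/(14.9×28.5) = 8.242×10^-6 K/W
R_multilayer super-insulation = L/(kA) = 0.095/(0.00136×28.5) = 2.451 K/W
R_aluminium = L/(kA) = 0.0041/(224×28.5) = 6.422×10^-7 K/W
R_total = 2.452 K/W
Q = ΔT / R_total = 205 / 2.452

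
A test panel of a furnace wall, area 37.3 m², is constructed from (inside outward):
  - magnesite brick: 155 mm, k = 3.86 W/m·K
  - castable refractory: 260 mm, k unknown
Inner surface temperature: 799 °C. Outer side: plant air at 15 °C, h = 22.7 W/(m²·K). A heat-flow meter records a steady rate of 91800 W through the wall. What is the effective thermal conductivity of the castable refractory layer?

k ≈ 1.11 W/(m·K)

Using the resistance-network approach (series):
R_magnesite brick = L/(kA) = 0.155/(3.86×37.3) = 0.001077 K/W
R_outer film = 1/(h_o·A) = 1/(22.7×37.3) = 0.001181 K/W
Sum of known resistances R_other = 0.002258 K/W
Total R = ΔT/Q = 784/91800 = 0.00854 K/W
R_castable refractory = R_total − R_other = 0.006283 K/W
k = L/(R·A) = 0.26/(0.006283×37.3)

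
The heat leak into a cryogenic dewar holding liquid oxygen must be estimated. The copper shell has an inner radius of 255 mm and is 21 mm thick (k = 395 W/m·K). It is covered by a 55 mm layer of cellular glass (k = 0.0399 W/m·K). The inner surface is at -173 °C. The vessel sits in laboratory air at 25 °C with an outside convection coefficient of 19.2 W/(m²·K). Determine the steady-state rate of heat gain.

Q ≈ 160 W

Radial (spherical) resistances in series:
R_copper shell = (1/0.255 − 1/0.276)/(4π×395) = 6.011×10^-5 K/W
R_cellular glass = (1/0.276 − 1/0.331)/(4π×0.0399) = 1.201 K/W
R_outer film = 1/(h·4πr_o²) = 1/(19.2×4π×0.331²) = 0.03783 K/W
R_total = 1.239 K/W
Q = ΔT/R_total = 198/1.239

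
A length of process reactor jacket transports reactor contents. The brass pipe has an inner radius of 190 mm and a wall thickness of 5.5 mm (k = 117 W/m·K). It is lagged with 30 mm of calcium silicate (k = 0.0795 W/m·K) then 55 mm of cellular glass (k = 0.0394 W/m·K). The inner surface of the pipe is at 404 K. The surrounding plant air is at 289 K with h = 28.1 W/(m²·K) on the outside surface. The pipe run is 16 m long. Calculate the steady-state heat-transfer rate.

Per-layer cylindrical resistances, series-summed:
R_brass pipe wall = ln(195.5/190)/(2π×117×16) = 2.426×10^-6 K/W
R_calcium silicate = ln(225.5/195.5)/(2π×0.0795×16) = 0.01786 K/W
R_cellular glass = ln(280.5/225.5)/(2π×0.0394×16) = 0.0551 K/W
R_outer film = 1/(h_o·2πr_oL) = 1/(28.1×2π×0.2805×16) = 0.001262 K/W
R_total = 0.07423 K/W
Q = ΔT/R_total = 115/0.07423

Q ≈ 1550 W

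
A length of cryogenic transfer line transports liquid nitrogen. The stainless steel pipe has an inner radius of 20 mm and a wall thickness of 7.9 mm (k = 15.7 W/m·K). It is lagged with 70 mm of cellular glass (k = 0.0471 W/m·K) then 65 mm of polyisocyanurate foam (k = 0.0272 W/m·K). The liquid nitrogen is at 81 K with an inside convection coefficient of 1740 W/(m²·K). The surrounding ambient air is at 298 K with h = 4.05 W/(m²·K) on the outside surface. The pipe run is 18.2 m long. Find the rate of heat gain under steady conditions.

Cylindrical conduction, so R = ln(r₂/r₁)/(2πkL) per layer, in series:
R_inner film = 1/(h_i·2πr₁L) = 1/(1740×2π×0.02×18.2) = 2.513×10^-4 K/W
R_stainless steel pipe wall = ln(27.9/20)/(2π×15.7×18.2) = 1.854×10^-4 K/W
R_cellular glass = ln(97.9/27.9)/(2π×0.0471×18.2) = 0.2331 K/W
R_polyisocyanurate foam = ln(162.9/97.9)/(2π×0.0272×18.2) = 0.1637 K/W
R_outer film = 1/(h_o·2πr_oL) = 1/(4.05×2π×0.1629×18.2) = 0.01325 K/W
R_total = 0.4105 K/W
Q = ΔT/R_total = 217/0.4105

Q ≈ 529 W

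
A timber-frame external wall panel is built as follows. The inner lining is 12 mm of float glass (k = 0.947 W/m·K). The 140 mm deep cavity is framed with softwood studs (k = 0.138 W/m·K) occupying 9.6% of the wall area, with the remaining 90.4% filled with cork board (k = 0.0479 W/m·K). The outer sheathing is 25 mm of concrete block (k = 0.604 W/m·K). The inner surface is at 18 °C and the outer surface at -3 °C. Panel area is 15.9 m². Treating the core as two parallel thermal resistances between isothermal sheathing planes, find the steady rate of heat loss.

Sheathing layers in series; stud and cavity paths in parallel between them.
R_inner = 0.012/(0.947×15.9) = 7.97×10^-4 K/W
R_stud  = 0.14/(0.138×0.096×15.9) = 0.6646 K/W
R_cav   = 0.14/(0.0479×0.904×15.9) = 0.2033 K/W
1/R_core = 1/R_stud + 1/R_cav → R_core = 0.1557 K/W
R_outer = 0.025/(0.604×15.9) = 0.002603 K/W
R_total = 0.1591 K/W
Q = ΔT/R_total = 21/0.1591

Q ≈ 132 W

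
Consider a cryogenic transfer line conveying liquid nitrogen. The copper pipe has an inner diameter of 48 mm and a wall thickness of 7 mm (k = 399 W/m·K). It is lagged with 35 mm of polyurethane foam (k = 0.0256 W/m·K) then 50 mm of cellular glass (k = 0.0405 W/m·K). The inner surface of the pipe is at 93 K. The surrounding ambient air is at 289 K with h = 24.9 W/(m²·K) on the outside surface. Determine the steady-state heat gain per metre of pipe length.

q′ ≈ 28.1 W/m

Radial resistances (cylindrical: R_cond = ln(r_o/r_i)/(2πkL), R_conv = 1/(h·2πrL)):
R_copper pipe wall = ln(31/24)/(2π×399×1) = 1.021×10^-4 K/W
R_polyurethane foam = ln(66/31)/(2π×0.0256×1) = 4.698 K/W
R_cellular glass = ln(116/66)/(2π×0.0405×1) = 2.216 K/W
R_outer film = 1/(h_o·2πr_oL) = 1/(24.9×2π×0.116×1) = 0.0551 K/W
R_total = 6.969 K/W
Q = ΔT/R_total = 196/6.969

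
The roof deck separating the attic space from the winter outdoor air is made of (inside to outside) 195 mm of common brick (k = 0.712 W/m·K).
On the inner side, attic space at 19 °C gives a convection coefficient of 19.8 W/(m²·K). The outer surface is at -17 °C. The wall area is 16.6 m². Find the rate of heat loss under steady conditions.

Q ≈ 1840 W

Thermal resistances in series:
R_inner film = 1/(h_i·A) = 1/(19.8×16.6) = 0.003042 K/W
R_common brick = L/(kA) = 0.195/(0.712×16.6) = 0.0165 K/W
R_total = 0.01954 K/W
Q = ΔT / R_total = 36 / 0.01954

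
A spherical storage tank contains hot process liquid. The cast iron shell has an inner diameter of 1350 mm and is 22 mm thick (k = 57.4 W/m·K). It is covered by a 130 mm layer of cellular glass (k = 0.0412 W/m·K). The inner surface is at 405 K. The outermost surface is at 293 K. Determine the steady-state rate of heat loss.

For a spherical shell R = (1/r₁ − 1/r₂)/(4πk); film R = 1/(h·4πr²). In series:
R_cast iron shell = (1/0.675 − 1/0.697)/(4π×57.4) = 6.483×10^-5 K/W
R_cellular glass = (1/0.697 − 1/0.827)/(4π×0.0412) = 0.4356 K/W
R_total = 0.4357 K/W
Q = ΔT/R_total = 112/0.4357

Q ≈ 257 W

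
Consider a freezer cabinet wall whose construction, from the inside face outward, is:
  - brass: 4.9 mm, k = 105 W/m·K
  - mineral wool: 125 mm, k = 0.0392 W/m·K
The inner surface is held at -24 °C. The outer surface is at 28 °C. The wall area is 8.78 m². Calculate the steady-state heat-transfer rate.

Q ≈ 143 W

Treating each layer as a thermal resistance in series:
R_brass = L/(kA) = 0.0049/(105×8.78) = 5.315×10^-6 K/W
R_mineral wool = L/(kA) = 0.125/(0.0392×8.78) = 0.3632 K/W
R_total = 0.3632 K/W
Q = ΔT / R_total = 52 / 0.3632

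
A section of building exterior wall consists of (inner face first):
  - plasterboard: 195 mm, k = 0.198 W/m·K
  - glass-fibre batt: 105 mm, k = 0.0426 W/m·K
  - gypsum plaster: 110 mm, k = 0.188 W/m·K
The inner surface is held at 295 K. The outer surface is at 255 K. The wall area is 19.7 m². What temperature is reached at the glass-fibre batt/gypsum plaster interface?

Model the wall as resistances in series:
R_plasterboard = L/(kA) = 0.195/(0.198×19.7) = 0.04999 K/W
R_glass-fibre batt = L/(kA) = 0.105/(0.0426×19.7) = 0.1251 K/W
R_gypsum plaster = L/(kA) = 0.11/(0.188×19.7) = 0.0297 K/W
R_total = 0.2048 K/W;  Q = ΔT/R_total = 40/0.2048 = 195.3 W
T_interface = T_inner − Q·ΣR(inner→interface) = 295 − 195×0.1751

T ≈ 261 K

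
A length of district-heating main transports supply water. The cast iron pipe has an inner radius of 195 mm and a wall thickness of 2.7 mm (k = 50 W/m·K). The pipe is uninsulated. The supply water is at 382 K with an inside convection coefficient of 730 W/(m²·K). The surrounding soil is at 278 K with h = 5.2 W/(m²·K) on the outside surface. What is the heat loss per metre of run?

q′ ≈ 667 W/m

Per-layer cylindrical resistances, series-summed:
R_inner film = 1/(h_i·2πr₁L) = 1/(730×2π×0.195×1) = 0.001118 K/W
R_cast iron pipe wall = ln(197.7/195)/(2π×50×1) = 4.377×10^-5 K/W
R_outer film = 1/(h_o·2πr_oL) = 1/(5.2×2π×0.1977×1) = 0.1548 K/W
R_total = 0.156 K/W
Q = ΔT/R_total = 104/0.156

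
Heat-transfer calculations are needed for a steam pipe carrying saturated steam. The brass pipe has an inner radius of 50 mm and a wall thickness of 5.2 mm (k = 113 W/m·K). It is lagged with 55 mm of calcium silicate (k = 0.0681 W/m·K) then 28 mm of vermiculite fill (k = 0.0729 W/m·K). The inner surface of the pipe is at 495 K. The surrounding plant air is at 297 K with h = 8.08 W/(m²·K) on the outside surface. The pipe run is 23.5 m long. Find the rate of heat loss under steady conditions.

Q ≈ 2070 W

Cylindrical conduction, so R = ln(r₂/r₁)/(2πkL) per layer, in series:
R_brass pipe wall = ln(55.2/50)/(2π×113×23.5) = 5.93×10^-6 K/W
R_calcium silicate = ln(110.2/55.2)/(2π×0.0681×23.5) = 0.06875 K/W
R_vermiculite fill = ln(138.2/110.2)/(2π×0.0729×23.5) = 0.02103 K/W
R_outer film = 1/(h_o·2πr_oL) = 1/(8.08×2π×0.1382×23.5) = 0.006065 K/W
R_total = 0.09586 K/W
Q = ΔT/R_total = 198/0.09586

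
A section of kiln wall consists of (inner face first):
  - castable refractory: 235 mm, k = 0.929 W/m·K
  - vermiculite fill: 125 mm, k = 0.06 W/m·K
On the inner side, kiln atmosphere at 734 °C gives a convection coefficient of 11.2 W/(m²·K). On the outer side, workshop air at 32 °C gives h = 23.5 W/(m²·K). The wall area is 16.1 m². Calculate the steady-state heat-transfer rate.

Q ≈ 4580 W

Using the resistance-network approach (series):
R_inner film = 1/(h_i·A) = 1/(11.2×16.1) = 0.005546 K/W
R_castable refractory = L/(kA) = 0.235/(0.929×16.1) = 0.01571 K/W
R_vermiculite fill = L/(kA) = 0.125/(0.06×16.1) = 0.1294 K/W
R_outer film = 1/(h_o·A) = 1/(23.5×16.1) = 0.002643 K/W
R_total = 0.1533 K/W
Q = ΔT / R_total = 702 / 0.1533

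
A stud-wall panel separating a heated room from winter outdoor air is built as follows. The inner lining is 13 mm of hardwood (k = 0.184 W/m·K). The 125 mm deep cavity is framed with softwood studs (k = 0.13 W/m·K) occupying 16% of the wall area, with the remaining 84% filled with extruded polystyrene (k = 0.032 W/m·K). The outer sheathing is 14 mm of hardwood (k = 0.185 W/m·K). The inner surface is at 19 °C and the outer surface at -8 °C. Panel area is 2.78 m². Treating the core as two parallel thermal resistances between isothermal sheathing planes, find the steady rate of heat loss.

Sheathing layers in series; stud and cavity paths in parallel between them.
R_inner = 0.013/(0.184×2.78) = 0.02541 K/W
R_stud  = 0.125/(0.13×0.16×2.78) = 2.162 K/W
R_cav   = 0.125/(0.032×0.84×2.78) = 1.673 K/W
1/R_core = 1/R_stud + 1/R_cav → R_core = 0.943 K/W
R_outer = 0.014/(0.185×2.78) = 0.02722 K/W
R_total = 0.9957 K/W
Q = ΔT/R_total = 27/0.9957

Q ≈ 27.1 W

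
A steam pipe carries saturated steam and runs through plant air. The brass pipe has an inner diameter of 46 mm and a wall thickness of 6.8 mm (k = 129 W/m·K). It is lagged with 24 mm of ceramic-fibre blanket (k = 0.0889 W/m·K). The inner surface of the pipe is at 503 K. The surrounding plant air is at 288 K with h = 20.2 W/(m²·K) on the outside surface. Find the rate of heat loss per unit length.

Cylindrical conduction, so R = ln(r₂/r₁)/(2πkL) per layer, in series:
R_brass pipe wall = ln(29.8/23)/(2π×129×1) = 3.196×10^-4 K/W
R_ceramic-fibre blanket = ln(53.8/29.8)/(2π×0.0889×1) = 1.058 K/W
R_outer film = 1/(h_o·2πr_oL) = 1/(20.2×2π×0.0538×1) = 0.1464 K/W
R_total = 1.204 K/W
Q = ΔT/R_total = 215/1.204

q′ ≈ 179 W/m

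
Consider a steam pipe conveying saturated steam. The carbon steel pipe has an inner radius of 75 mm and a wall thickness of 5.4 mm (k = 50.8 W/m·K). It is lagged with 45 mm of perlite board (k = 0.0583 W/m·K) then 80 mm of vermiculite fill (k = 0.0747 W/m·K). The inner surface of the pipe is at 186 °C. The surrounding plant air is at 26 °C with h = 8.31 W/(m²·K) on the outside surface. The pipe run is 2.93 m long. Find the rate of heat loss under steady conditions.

Q ≈ 199 W

Radial resistances (cylindrical: R_cond = ln(r_o/r_i)/(2πkL), R_conv = 1/(h·2πrL)):
R_carbon steel pipe wall = ln(80.4/75)/(2π×50.8×2.93) = 7.434×10^-5 K/W
R_perlite board = ln(125.4/80.4)/(2π×0.0583×2.93) = 0.4141 K/W
R_vermiculite fill = ln(205.4/125.4)/(2π×0.0747×2.93) = 0.3588 K/W
R_outer film = 1/(h_o·2πr_oL) = 1/(8.31×2π×0.2054×2.93) = 0.03182 K/W
R_total = 0.8049 K/W
Q = ΔT/R_total = 160/0.8049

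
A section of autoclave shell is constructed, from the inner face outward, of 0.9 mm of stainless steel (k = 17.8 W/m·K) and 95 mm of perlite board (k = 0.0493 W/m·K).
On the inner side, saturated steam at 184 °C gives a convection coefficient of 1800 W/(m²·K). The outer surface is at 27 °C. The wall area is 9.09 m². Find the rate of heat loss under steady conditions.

Q ≈ 740 W

Model the wall as resistances in series:
R_inner film = 1/(h_i·A) = 1/(1800×9.09) = 6.112×10^-5 K/W
R_stainless steel = L/(kA) = 0.0009/(17.8×9.09) = 5.562×10^-6 K/W
R_perlite board = L/(kA) = 0.095/(0.0493×9.09) = 0.212 K/W
R_total = 0.2121 K/W
Q = ΔT / R_total = 157 / 0.2121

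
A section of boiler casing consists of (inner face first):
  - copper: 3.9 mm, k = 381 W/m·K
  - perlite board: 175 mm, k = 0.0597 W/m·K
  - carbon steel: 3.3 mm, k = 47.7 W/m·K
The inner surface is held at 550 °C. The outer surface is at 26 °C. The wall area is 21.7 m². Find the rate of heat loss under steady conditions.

Using the resistance-network approach (series):
R_copper = L/(kA) = 0.0039/(381×21.7) = 4.717×10^-7 K/W
R_perlite board = L/(kA) = 0.175/(0.0597×21.7) = 0.1351 K/W
R_carbon steel = L/(kA) = 0.0033/(47.7×21.7) = 3.188×10^-6 K/W
R_total = 0.1351 K/W
Q = ΔT / R_total = 524 / 0.1351

Q ≈ 3880 W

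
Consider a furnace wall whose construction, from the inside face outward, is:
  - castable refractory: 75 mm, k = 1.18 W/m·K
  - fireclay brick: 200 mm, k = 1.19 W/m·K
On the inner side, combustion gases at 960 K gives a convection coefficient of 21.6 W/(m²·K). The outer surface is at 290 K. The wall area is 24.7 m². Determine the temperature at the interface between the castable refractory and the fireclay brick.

Thermal resistances in series:
R_inner film = 1/(h_i·A) = 1/(21.6×24.7) = 0.001874 K/W
R_castable refractory = L/(kA) = 0.075/(1.18×24.7) = 0.002573 K/W
R_fireclay brick = L/(kA) = 0.2/(1.19×24.7) = 0.006804 K/W
R_total = 0.01125 K/W;  Q = ΔT/R_total = 670/0.01125 = 59550 W
T_interface = T_inner − Q·ΣR(inner→interface) = 960 − 59500×0.004448

T ≈ 695 K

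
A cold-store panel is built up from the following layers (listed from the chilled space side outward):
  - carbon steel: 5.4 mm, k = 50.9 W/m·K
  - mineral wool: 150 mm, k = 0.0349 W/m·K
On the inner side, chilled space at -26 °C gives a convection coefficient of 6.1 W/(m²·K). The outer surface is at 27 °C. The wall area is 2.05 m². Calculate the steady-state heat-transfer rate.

Series thermal resistances:
R_inner film = 1/(h_i·A) = 1/(6.1×2.05) = 0.07997 K/W
R_carbon steel = L/(kA) = 0.0054/(50.9×2.05) = 5.175×10^-5 K/W
R_mineral wool = L/(kA) = 0.15/(0.0349×2.05) = 2.097 K/W
R_total = 2.177 K/W
Q = ΔT / R_total = 53 / 2.177

Q ≈ 24.3 W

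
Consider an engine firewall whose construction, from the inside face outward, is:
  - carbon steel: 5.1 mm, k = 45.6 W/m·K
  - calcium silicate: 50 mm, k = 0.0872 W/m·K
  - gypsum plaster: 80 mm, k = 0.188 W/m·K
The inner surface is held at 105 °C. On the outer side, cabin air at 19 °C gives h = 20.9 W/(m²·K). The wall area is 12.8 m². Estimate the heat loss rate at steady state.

Model the wall as resistances in series:
R_carbon steel = L/(kA) = 0.0051/(45.6×12.8) = 8.738×10^-6 K/W
R_calcium silicate = L/(kA) = 0.05/(0.0872×12.8) = 0.0448 K/W
R_gypsum plaster = L/(kA) = 0.08/(0.188×12.8) = 0.03324 K/W
R_outer film = 1/(h_o·A) = 1/(20.9×12.8) = 0.003738 K/W
R_total = 0.08179 K/W
Q = ΔT / R_total = 86 / 0.08179

Q ≈ 1050 W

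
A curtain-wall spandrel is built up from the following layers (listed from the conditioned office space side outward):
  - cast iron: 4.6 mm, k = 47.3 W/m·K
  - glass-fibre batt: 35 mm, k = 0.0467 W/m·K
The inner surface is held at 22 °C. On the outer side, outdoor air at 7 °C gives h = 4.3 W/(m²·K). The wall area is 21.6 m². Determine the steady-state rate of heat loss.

Q ≈ 330 W

Using the resistance-network approach (series):
R_cast iron = L/(kA) = 0.0046/(47.3×21.6) = 4.502×10^-6 K/W
R_glass-fibre batt = L/(kA) = 0.035/(0.0467×21.6) = 0.0347 K/W
R_outer film = 1/(h_o·A) = 1/(4.3×21.6) = 0.01077 K/W
R_total = 0.04547 K/W
Q = ΔT / R_total = 15 / 0.04547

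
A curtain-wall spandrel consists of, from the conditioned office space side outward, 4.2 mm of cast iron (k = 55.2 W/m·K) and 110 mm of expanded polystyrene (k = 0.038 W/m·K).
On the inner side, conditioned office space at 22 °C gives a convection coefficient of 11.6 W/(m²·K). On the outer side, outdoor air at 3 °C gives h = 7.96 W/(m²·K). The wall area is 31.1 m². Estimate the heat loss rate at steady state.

Q ≈ 190 W

Model the wall as resistances in series:
R_inner film = 1/(h_i·A) = 1/(11.6×31.1) = 0.002772 K/W
R_cast iron = L/(kA) = 0.0042/(55.2×31.1) = 2.447×10^-6 K/W
R_expanded polystyrene = L/(kA) = 0.11/(0.038×31.1) = 0.09308 K/W
R_outer film = 1/(h_o·A) = 1/(7.96×31.1) = 0.004039 K/W
R_total = 0.09989 K/W
Q = ΔT / R_total = 19 / 0.09989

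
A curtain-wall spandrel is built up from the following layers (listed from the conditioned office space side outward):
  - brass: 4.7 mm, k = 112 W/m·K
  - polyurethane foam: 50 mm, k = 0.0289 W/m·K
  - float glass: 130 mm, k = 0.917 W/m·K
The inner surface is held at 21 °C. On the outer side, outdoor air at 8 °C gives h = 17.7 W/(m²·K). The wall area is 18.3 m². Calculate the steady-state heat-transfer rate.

Q ≈ 123 W

Thermal resistances in series:
R_brass = L/(kA) = 0.0047/(112×18.3) = 2.293×10^-6 K/W
R_polyurethane foam = L/(kA) = 0.05/(0.0289×18.3) = 0.09454 K/W
R_float glass = L/(kA) = 0.13/(0.917×18.3) = 0.007747 K/W
R_outer film = 1/(h_o·A) = 1/(17.7×18.3) = 0.003087 K/W
R_total = 0.1054 K/W
Q = ΔT / R_total = 13 / 0.1054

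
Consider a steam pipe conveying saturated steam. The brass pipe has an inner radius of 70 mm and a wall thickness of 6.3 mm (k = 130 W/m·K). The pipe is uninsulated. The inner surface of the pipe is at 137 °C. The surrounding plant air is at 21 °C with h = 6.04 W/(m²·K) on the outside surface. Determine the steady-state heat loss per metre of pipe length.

q′ ≈ 336 W/m

Per-layer cylindrical resistances, series-summed:
R_brass pipe wall = ln(76.3/70)/(2π×130×1) = 1.055×10^-4 K/W
R_outer film = 1/(h_o·2πr_oL) = 1/(6.04×2π×0.0763×1) = 0.3453 K/W
R_total = 0.3455 K/W
Q = ΔT/R_total = 116/0.3455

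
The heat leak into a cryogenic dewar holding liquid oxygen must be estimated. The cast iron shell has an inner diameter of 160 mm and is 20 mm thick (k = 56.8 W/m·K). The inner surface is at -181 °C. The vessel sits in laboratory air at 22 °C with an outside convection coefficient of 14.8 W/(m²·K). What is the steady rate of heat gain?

Radial (spherical) resistances in series:
R_cast iron shell = (1/0.08 − 1/0.1)/(4π×56.8) = 0.003503 K/W
R_outer film = 1/(h·4πr_o²) = 1/(14.8×4π×0.1²) = 0.5377 K/W
R_total = 0.5412 K/W
Q = ΔT/R_total = 203/0.5412

Q ≈ 375 W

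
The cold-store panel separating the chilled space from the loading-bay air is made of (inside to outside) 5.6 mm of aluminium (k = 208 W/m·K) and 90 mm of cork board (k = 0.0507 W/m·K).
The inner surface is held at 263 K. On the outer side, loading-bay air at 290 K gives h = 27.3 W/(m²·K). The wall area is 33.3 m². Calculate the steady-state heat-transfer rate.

Series thermal resistances:
R_aluminium = L/(kA) = 0.0056/(208×33.3) = 8.085×10^-7 K/W
R_cork board = L/(kA) = 0.09/(0.0507×33.3) = 0.05331 K/W
R_outer film = 1/(h_o·A) = 1/(27.3×33.3) = 0.0011 K/W
R_total = 0.05441 K/W
Q = ΔT / R_total = 27 / 0.05441

Q ≈ 496 W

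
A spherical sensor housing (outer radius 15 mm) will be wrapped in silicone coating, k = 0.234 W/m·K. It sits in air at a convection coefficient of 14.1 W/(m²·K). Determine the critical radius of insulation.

r_cr ≈ 33.2 mm

For a sphere r_cr = 2k/h = 2×0.234/14.1
r_cr = 33.2 mm; since the bare radius (15 mm) is below r_cr, adding a thin layer of insulation will *increase* heat loss.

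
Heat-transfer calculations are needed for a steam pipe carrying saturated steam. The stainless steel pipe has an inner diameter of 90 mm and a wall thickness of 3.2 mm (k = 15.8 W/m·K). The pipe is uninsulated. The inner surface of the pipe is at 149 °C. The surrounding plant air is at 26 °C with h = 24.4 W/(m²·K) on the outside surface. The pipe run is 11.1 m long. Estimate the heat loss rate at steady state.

Q ≈ 10000 W

Per-layer cylindrical resistances, series-summed:
R_stainless steel pipe wall = ln(48.2/45)/(2π×15.8×11.1) = 6.234×10^-5 K/W
R_outer film = 1/(h_o·2πr_oL) = 1/(24.4×2π×0.0482×11.1) = 0.01219 K/W
R_total = 0.01225 K/W
Q = ΔT/R_total = 123/0.01225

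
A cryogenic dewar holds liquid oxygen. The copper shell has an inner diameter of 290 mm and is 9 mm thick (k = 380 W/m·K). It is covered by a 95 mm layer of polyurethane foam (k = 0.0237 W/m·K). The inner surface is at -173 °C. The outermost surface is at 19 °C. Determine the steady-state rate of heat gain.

Q ≈ 23.1 W

For a spherical shell R = (1/r₁ − 1/r₂)/(4πk); film R = 1/(h·4πr²). In series:
R_copper shell = (1/0.145 − 1/0.154)/(4π×380) = 8.44×10^-5 K/W
R_polyurethane foam = (1/0.154 − 1/0.249)/(4π×0.0237) = 8.319 K/W
R_total = 8.319 K/W
Q = ΔT/R_total = 192/8.319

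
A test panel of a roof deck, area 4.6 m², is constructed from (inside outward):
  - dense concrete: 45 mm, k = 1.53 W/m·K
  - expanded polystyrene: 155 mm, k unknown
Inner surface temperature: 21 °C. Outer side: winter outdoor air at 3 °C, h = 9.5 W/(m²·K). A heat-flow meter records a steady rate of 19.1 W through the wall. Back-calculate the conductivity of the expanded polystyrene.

Model the wall as resistances in series:
R_dense concrete = L/(kA) = 0.045/(1.53×4.6) = 0.006394 K/W
R_outer film = 1/(h_o·A) = 1/(9.5×4.6) = 0.02288 K/W
Sum of known resistances R_other = 0.02928 K/W
Total R = ΔT/Q = 18/19.1 = 0.9424 K/W
R_expanded polystyrene = R_total − R_other = 0.9131 K/W
k = L/(R·A) = 0.155/(0.9131×4.6)

k ≈ 0.0369 W/(m·K)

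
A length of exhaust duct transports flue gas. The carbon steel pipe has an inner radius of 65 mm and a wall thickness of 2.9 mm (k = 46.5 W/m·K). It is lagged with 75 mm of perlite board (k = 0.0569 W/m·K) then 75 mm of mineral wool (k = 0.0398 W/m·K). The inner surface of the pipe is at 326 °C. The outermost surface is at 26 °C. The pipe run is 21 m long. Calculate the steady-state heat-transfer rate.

Q ≈ 1670 W

Treating each annulus and film as a series resistance:
R_carbon steel pipe wall = ln(67.9/65)/(2π×46.5×21) = 7.114×10^-6 K/W
R_perlite board = ln(142.9/67.9)/(2π×0.0569×21) = 0.09911 K/W
R_mineral wool = ln(217.9/142.9)/(2π×0.0398×21) = 0.08034 K/W
R_total = 0.1795 K/W
Q = ΔT/R_total = 300/0.1795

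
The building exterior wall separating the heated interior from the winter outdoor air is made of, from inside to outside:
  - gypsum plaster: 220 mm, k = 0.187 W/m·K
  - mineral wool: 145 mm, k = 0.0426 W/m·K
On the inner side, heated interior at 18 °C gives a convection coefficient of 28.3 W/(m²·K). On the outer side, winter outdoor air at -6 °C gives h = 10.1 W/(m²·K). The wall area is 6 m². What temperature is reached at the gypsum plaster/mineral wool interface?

T ≈ 11.8 °C

Treating each layer as a thermal resistance in series:
R_inner film = 1/(h_i·A) = 1/(28.3×6) = 0.005889 K/W
R_gypsum plaster = L/(kA) = 0.22/(0.187×6) = 0.1961 K/W
R_mineral wool = L/(kA) = 0.145/(0.0426×6) = 0.5673 K/W
R_outer film = 1/(h_o·A) = 1/(10.1×6) = 0.0165 K/W
R_total = 0.7858 K/W;  Q = ΔT/R_total = 24/0.7858 = 30.54 W
T_interface = T_inner − Q·ΣR(inner→interface) = 18 − 30.5×0.202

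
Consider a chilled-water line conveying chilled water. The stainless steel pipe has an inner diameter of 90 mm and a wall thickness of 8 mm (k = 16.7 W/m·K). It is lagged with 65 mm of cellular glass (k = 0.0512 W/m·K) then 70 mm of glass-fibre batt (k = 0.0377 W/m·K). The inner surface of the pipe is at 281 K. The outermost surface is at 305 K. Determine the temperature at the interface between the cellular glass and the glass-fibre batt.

T ≈ 294 K

Radial resistances (cylindrical: R_cond = ln(r_o/r_i)/(2πkL), R_conv = 1/(h·2πrL)):
R_stainless steel pipe wall = ln(53/45)/(2π×16.7×1) = 0.001559 K/W
R_cellular glass = ln(118/53)/(2π×0.0512×1) = 2.488 K/W
R_glass-fibre batt = ln(188/118)/(2π×0.0377×1) = 1.966 K/W
R_total = 4.456 K/W
Q = ΔT/R_total = 24/4.456
Q = 5.39 W/m
T_interface = T_inner + Q·ΣR(inner→interface) = 281 + 5.39×2.49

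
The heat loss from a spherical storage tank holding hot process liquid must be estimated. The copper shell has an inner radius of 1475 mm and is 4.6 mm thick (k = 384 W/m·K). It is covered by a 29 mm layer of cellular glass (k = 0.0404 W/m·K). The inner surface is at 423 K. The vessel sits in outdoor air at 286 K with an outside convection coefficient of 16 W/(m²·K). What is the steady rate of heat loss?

Q ≈ 4930 W

Radial (spherical) resistances in series:
R_copper shell = (1/1.475 − 1/1.4796)/(4π×384) = 4.368×10^-7 K/W
R_cellular glass = (1/1.4796 − 1/1.5086)/(4π×0.0404) = 0.02559 K/W
R_outer film = 1/(h·4πr_o²) = 1/(16×4π×1.5086²) = 0.002185 K/W
R_total = 0.02778 K/W
Q = ΔT/R_total = 137/0.02778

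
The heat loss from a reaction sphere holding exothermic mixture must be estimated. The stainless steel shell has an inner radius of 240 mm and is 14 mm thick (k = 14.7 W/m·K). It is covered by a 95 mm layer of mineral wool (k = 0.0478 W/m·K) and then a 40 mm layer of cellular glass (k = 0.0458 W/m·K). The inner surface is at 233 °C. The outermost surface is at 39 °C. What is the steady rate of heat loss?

Q ≈ 84.4 W

Spherical conduction: R = (1/r_in − 1/r_out)/(4πk) per layer; series-sum.
R_stainless steel shell = (1/0.24 − 1/0.254)/(4π×14.7) = 0.001243 K/W
R_mineral wool = (1/0.254 − 1/0.349)/(4π×0.0478) = 1.784 K/W
R_cellular glass = (1/0.349 − 1/0.389)/(4π×0.0458) = 0.5119 K/W
R_total = 2.297 K/W
Q = ΔT/R_total = 194/2.297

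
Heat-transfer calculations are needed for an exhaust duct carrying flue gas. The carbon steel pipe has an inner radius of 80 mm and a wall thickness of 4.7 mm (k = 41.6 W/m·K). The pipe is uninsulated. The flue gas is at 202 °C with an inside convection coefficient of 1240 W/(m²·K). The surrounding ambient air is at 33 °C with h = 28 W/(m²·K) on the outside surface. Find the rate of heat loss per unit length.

Treating each annulus and film as a series resistance:
R_inner film = 1/(h_i·2πr₁L) = 1/(1240×2π×0.08×1) = 0.001604 K/W
R_carbon steel pipe wall = ln(84.7/80)/(2π×41.6×1) = 2.184×10^-4 K/W
R_outer film = 1/(h_o·2πr_oL) = 1/(28×2π×0.0847×1) = 0.06711 K/W
R_total = 0.06893 K/W
Q = ΔT/R_total = 169/0.06893

q′ ≈ 2450 W/m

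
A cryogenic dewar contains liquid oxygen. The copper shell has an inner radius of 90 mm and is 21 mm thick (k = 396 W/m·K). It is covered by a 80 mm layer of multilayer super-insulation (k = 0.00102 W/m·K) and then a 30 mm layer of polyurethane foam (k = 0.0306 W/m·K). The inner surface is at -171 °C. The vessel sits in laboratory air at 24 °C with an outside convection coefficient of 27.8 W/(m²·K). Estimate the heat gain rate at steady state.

Q ≈ 0.658 W

Each spherical layer contributes R = (1/r_i − 1/r_o)/(4πk):
R_copper shell = (1/0.09 − 1/0.111)/(4π×396) = 4.224×10^-4 K/W
R_multilayer super-insulation = (1/0.111 − 1/0.191)/(4π×0.00102) = 294.4 K/W
R_polyurethane foam = (1/0.191 − 1/0.221)/(4π×0.0306) = 1.848 K/W
R_outer film = 1/(h·4πr_o²) = 1/(27.8×4π×0.221²) = 0.05861 K/W
R_total = 296.3 K/W
Q = ΔT/R_total = 195/296.3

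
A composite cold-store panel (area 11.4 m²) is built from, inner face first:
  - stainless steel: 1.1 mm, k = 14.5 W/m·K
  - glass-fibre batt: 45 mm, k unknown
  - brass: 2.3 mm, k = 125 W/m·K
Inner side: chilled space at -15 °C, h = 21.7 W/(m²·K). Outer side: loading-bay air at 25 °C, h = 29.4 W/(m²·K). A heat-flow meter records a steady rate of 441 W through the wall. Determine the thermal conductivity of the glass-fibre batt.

Thermal resistances in series:
R_inner film = 1/(h_i·A) = 1/(21.7×11.4) = 0.004042 K/W
R_stainless steel = L/(kA) = 0.0011/(14.5×11.4) = 6.655×10^-6 K/W
R_brass = L/(kA) = 0.0023/(125×11.4) = 1.614×10^-6 K/W
R_outer film = 1/(h_o·A) = 1/(29.4×11.4) = 0.002984 K/W
Sum of known resistances R_other = 0.007034 K/W
Total R = ΔT/Q = 40/441 = 0.0907 K/W
R_glass-fibre batt = R_total − R_other = 0.08367 K/W
k = L/(R·A) = 0.045/(0.08367×11.4)

k ≈ 0.0472 W/(m·K)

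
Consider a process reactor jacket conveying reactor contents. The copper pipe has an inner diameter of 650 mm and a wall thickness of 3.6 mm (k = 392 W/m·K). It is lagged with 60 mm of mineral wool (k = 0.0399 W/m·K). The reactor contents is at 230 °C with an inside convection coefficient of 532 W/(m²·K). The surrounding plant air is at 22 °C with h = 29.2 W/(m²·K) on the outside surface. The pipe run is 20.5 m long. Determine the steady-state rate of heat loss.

Q ≈ 6230 W

Radial resistances (cylindrical: R_cond = ln(r_o/r_i)/(2πkL), R_conv = 1/(h·2πrL)):
R_inner film = 1/(h_i·2πr₁L) = 1/(532×2π×0.325×20.5) = 4.49×10^-5 K/W
R_copper pipe wall = ln(328.6/325)/(2π×392×20.5) = 2.182×10^-7 K/W
R_mineral wool = ln(388.6/328.6)/(2π×0.0399×20.5) = 0.03263 K/W
R_outer film = 1/(h_o·2πr_oL) = 1/(29.2×2π×0.3886×20.5) = 6.842×10^-4 K/W
R_total = 0.03336 K/W
Q = ΔT/R_total = 208/0.03336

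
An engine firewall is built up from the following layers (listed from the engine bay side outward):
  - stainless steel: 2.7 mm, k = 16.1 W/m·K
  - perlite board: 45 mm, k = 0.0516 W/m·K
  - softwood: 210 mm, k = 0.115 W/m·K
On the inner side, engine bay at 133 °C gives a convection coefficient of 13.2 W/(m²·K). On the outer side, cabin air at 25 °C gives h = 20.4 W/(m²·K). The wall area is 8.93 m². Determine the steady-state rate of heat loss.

Q ≈ 342 W

Thermal resistances in series:
R_inner film = 1/(h_i·A) = 1/(13.2×8.93) = 0.008483 K/W
R_stainless steel = L/(kA) = 0.0027/(16.1×8.93) = 1.878×10^-5 K/W
R_perlite board = L/(kA) = 0.045/(0.0516×8.93) = 0.09766 K/W
R_softwood = L/(kA) = 0.21/(0.115×8.93) = 0.2045 K/W
R_outer film = 1/(h_o·A) = 1/(20.4×8.93) = 0.005489 K/W
R_total = 0.3161 K/W
Q = ΔT / R_total = 108 / 0.3161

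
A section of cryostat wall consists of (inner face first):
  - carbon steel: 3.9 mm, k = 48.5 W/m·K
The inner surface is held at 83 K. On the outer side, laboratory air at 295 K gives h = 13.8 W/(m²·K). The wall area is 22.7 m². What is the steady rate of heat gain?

Q ≈ 66300 W

Treating each layer as a thermal resistance in series:
R_carbon steel = L/(kA) = 0.0039/(48.5×22.7) = 3.542×10^-6 K/W
R_outer film = 1/(h_o·A) = 1/(13.8×22.7) = 0.003192 K/W
R_total = 0.003196 K/W
Q = ΔT / R_total = 212 / 0.003196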